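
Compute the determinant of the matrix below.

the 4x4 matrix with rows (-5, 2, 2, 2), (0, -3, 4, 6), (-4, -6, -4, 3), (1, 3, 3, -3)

det(A) = 651

Forward elimination:
R3 <- R3 - (4/5)*R1:  [     0  -38/5  -28/5    7/5 ]
R4 <- R4 - (-1/5)*R1:  [     0   17/5   17/5  -13/5 ]
R3 <- R3 - (38/15)*R2:  [       0        0  -236/15    -69/5 ]
R4 <- R4 - (-17/15)*R2:  [      0       0  119/15    21/5 ]
R4 <- R4 - (-119/236)*R3:  [        0         0         0  -651/236 ]
Upper-triangular form:
[ -5   2        2         2 ]
[  0  -3        4         6 ]
[  0   0  -236/15     -69/5 ]
[  0   0        0  -651/236 ]
det(A) = (-1)^0 * (-5) * (-3) * (-236/15) * (-651/236) = 651  (0 row swaps -> sign +1)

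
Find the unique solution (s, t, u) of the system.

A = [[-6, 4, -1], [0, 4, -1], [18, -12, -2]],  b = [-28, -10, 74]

(3, -2, 2)

Forward elimination on [A|b]:
R3 <- R3 - (-3)*R1:  [   0    0   -5  -10 ]
Row echelon form:
[ -6  4  -1  |  -28 ]
[  0  4  -1  |  -10 ]
[  0  0  -5  |  -10 ]
Back-substitution:
u = (-10) / -5 = 2
t = (-10 - (-1)*(2)) / 4 = -2
s = (-28 - (4)*(-2) - (-1)*(2)) / -6 = 3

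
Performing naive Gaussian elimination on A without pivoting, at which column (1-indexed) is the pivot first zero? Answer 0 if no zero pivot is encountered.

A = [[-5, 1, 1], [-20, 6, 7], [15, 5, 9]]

Naive forward elimination:
R2 <- R2 - (4)*R1:  [ 0  2  3 ]
R3 <- R3 - (-3)*R1:  [  0   8  12 ]
R3 <- R3 - (4)*R2:  [ 0  0  0 ]
Matrix at this point:
[ -5  1  1 ]
[  0  2  3 ]
[  0  0  0 ]
Pivot entry (3,3) in the last row is zero and there are no rows below to swap with -> zero pivot in column 3 (A is singular).

first zero-pivot column = 3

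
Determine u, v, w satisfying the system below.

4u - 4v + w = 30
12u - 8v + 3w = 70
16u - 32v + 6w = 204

(2, -5, 2)

Forward elimination on [A|b]:
R2 <- R2 - (3)*R1:  [   0    4    0  -20 ]
R3 <- R3 - (4)*R1:  [   0  -16    2   84 ]
R3 <- R3 - (-4)*R2:  [ 0  0  2  4 ]
Row echelon form:
[ 4  -4  1  |   30 ]
[ 0   4  0  |  -20 ]
[ 0   0  2  |    4 ]
Back-substitution:
w = (4) / 2 = 2
v = (-20) / 4 = -5
u = (30 - (-4)*(-5) - (1)*(2)) / 4 = 2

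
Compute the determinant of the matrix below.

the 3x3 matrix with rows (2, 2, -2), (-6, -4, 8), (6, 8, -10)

Forward elimination:
R2 <- R2 - (-3)*R1:  [ 0  2  2 ]
R3 <- R3 - (3)*R1:  [  0   2  -4 ]
R3 <- R3 - (1)*R2:  [  0   0  -6 ]
Upper-triangular form:
[ 2  2  -2 ]
[ 0  2   2 ]
[ 0  0  -6 ]
det(A) = (-1)^0 * (2) * (2) * (-6) = -24  (0 row swaps -> sign +1)

det(A) = -24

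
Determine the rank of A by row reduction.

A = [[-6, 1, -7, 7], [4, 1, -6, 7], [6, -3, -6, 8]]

Row reduction:
R2 <- R2 - (-2/3)*R1:  [     0    5/3  -32/3   35/3 ]
R3 <- R3 - (-1)*R1:  [   0   -2  -13   15 ]
R3 <- R3 - (-6/5)*R2:  [      0       0  -129/5      29 ]
Row echelon form:
[ -6    1      -7     7 ]
[  0  5/3   -32/3  35/3 ]
[  0    0  -129/5    29 ]
Nonzero rows / pivot columns: 3

rank(A) = 3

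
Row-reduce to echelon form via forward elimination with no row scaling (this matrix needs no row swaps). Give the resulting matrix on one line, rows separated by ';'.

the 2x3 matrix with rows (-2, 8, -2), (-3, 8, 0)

REF = [-2 8 -2; 0 -4 3]

Forward elimination:
R2 <- R2 - (3/2)*R1:  [  0  -4   3 ]
Row echelon form:
[ -2   8  -2 ]
[  0  -4   3 ]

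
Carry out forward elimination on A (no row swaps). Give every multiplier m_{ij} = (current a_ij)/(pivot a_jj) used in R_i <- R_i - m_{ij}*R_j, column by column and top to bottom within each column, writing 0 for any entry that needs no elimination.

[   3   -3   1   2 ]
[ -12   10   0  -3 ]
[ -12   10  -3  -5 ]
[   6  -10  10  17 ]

multipliers: -4, -4, 2, 1, 2, 0

Forward elimination:
R2 <- R2 - (-4)*R1:  [  0  -2   4   5 ]
R3 <- R3 - (-4)*R1:  [  0  -2   1   3 ]
R4 <- R4 - (2)*R1:  [  0  -4   8  13 ]
R3 <- R3 - (1)*R2:  [  0   0  -3  -2 ]
R4 <- R4 - (2)*R2:  [ 0  0  0  3 ]
R4: entry in column 3 is already 0 -> m_{43} = 0 (no row operation needed)
Multipliers (in order of application): m_{21} = -4, m_{31} = -4, m_{41} = 2, m_{32} = 1, m_{42} = 2, m_{43} = 0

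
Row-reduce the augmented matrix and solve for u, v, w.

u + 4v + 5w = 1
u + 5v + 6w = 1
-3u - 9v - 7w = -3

(1, 0, 0)

Forward elimination on [A|b]:
R2 <- R2 - (1)*R1:  [ 0  1  1  0 ]
R3 <- R3 - (-3)*R1:  [ 0  3  8  0 ]
R3 <- R3 - (3)*R2:  [ 0  0  5  0 ]
Row echelon form:
[ 1  4  5  |  1 ]
[ 0  1  1  |  0 ]
[ 0  0  5  |  0 ]
Back-substitution:
w = (0) / 5 = 0
v = (0 - (1)*(0)) / 1 = 0
u = (1 - (4)*(0) - (5)*(0)) / 1 = 1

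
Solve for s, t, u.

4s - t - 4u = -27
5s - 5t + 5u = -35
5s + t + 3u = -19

(-5, 3, 1)

Forward elimination on [A|b]:
R2 <- R2 - (5/4)*R1:  [     0  -15/4     10   -5/4 ]
R3 <- R3 - (5/4)*R1:  [    0   9/4     8  59/4 ]
R3 <- R3 - (-3/5)*R2:  [  0   0  14  14 ]
Row echelon form:
[ 4     -1  -4  |   -27 ]
[ 0  -15/4  10  |  -5/4 ]
[ 0      0  14  |    14 ]
Back-substitution:
u = (14) / 14 = 1
t = (-5/4 - (10)*(1)) / (-15/4) = 3
s = (-27 - (-1)*(3) - (-4)*(1)) / 4 = -5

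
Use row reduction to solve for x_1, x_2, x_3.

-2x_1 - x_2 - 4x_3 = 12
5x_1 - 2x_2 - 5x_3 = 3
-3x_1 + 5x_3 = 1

(-2, -4, -1)

Forward elimination on [A|b]:
R2 <- R2 - (-5/2)*R1:  [    0  -9/2   -15    33 ]
R3 <- R3 - (3/2)*R1:  [   0  3/2   11  -17 ]
R3 <- R3 - (-1/3)*R2:  [  0   0   6  -6 ]
Row echelon form:
[ -2    -1   -4  |  12 ]
[  0  -9/2  -15  |  33 ]
[  0     0    6  |  -6 ]
Back-substitution:
x_3 = (-6) / 6 = -1
x_2 = (33 - (-15)*(-1)) / (-9/2) = -4
x_1 = (12 - (-1)*(-4) - (-4)*(-1)) / -2 = -2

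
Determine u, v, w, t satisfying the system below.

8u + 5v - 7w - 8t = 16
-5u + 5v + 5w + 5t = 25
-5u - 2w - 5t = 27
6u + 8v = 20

Forward elimination on [A|b]:
R2 <- R2 - (-5/8)*R1:  [    0  65/8   5/8     0    35 ]
R3 <- R3 - (-5/8)*R1:  [     0   25/8  -51/8    -10     37 ]
R4 <- R4 - (3/4)*R1:  [    0  17/4  21/4     6     8 ]
R3 <- R3 - (5/13)*R2:  [      0       0  -86/13     -10  306/13 ]
R4 <- R4 - (34/65)*R2:  [       0        0    64/13        6  -134/13 ]
R4 <- R4 - (-32/43)*R3:  [      0       0       0  -62/43  310/43 ]
Row echelon form:
[ 8     5      -7      -8  |      16 ]
[ 0  65/8     5/8       0  |      35 ]
[ 0     0  -86/13     -10  |  306/13 ]
[ 0     0       0  -62/43  |  310/43 ]
Back-substitution:
t = (310/43) / (-62/43) = -5
w = (306/13 - (-10)*(-5)) / (-86/13) = 4
v = (35 - (5/8)*(4)) / (65/8) = 4
u = (16 - (5)*(4) - (-7)*(4) - (-8)*(-5)) / 8 = -2

(-2, 4, 4, -5)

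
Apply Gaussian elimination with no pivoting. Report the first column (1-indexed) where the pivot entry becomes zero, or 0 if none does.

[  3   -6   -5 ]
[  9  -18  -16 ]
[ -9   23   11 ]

Naive forward elimination:
R2 <- R2 - (3)*R1:  [  0   0  -1 ]
R3 <- R3 - (-3)*R1:  [  0   5  -4 ]
Matrix at this point:
[ 3  -6  -5 ]
[ 0   0  -1 ]
[ 0   5  -4 ]
Pivot entry (2,2) is zero but row 3 has 5 in column 2 -> naive elimination stops; a row interchange (e.g. R2 <-> R3) would be required here.

first zero-pivot column = 2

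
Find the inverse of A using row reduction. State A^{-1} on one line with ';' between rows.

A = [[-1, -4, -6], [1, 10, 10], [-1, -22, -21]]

inverse = [5/9 8/3 10/9; 11/18 5/6 2/9; -2/3 -1 -1/3]

Gauss-Jordan on [A | I]:
R1 <- (1/-1)*R1:  [  1   4   6  |  -1   0   0 ]
R2 <- R2 - (1)*R1:  [ 0  6  4  |  1  1  0 ]
R3 <- R3 - (-1)*R1:  [   0  -18  -15  |   -1    0    1 ]
R2 <- (1/6)*R2:  [   0    1  2/3  |  1/6  1/6    0 ]
R1 <- R1 - (4)*R2:  [    1     0  10/3  |  -5/3  -2/3     0 ]
R3 <- R3 - (-18)*R2:  [  0   0  -3  |   2   3   1 ]
R3 <- (1/-3)*R3:  [    0     0     1  |  -2/3    -1  -1/3 ]
R1 <- R1 - (10/3)*R3:  [    1     0     0  |   5/9   8/3  10/9 ]
R2 <- R2 - (2/3)*R3:  [     0      1      0  |  11/18    5/6    2/9 ]
Right block of [I | A^{-1}] is the inverse:
[   5/9  8/3  10/9 ]
[ 11/18  5/6   2/9 ]
[  -2/3   -1  -1/3 ]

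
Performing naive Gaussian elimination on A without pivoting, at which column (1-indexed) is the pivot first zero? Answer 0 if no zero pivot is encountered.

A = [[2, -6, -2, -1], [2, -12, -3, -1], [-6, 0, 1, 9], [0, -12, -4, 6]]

Naive forward elimination:
R2 <- R2 - (1)*R1:  [  0  -6  -1   0 ]
R3 <- R3 - (-3)*R1:  [   0  -18   -5    6 ]
R3 <- R3 - (3)*R2:  [  0   0  -2   6 ]
R4 <- R4 - (2)*R2:  [  0   0  -2   6 ]
R4 <- R4 - (1)*R3:  [ 0  0  0  0 ]
Matrix at this point:
[ 2  -6  -2  -1 ]
[ 0  -6  -1   0 ]
[ 0   0  -2   6 ]
[ 0   0   0   0 ]
Pivot entry (4,4) in the last row is zero and there are no rows below to swap with -> zero pivot in column 4 (A is singular).

first zero-pivot column = 4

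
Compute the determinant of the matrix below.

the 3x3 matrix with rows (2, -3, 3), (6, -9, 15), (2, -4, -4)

det(A) = 12

Forward elimination:
R2 <- R2 - (3)*R1:  [ 0  0  6 ]
R3 <- R3 - (1)*R1:  [  0  -1  -7 ]
R2 <-> R3   (pivot in column 2 was zero)
[ 2  -3   3 ]
[ 0  -1  -7 ]
[ 0   0   6 ]
Upper-triangular form:
[ 2  -3   3 ]
[ 0  -1  -7 ]
[ 0   0   6 ]
det(A) = (-1)^1 * (2) * (-1) * (6) = 12  (1 row swap -> sign -1)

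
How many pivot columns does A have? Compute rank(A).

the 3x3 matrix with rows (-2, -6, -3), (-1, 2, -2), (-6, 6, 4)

Row reduction:
R2 <- R2 - (1/2)*R1:  [    0     5  -1/2 ]
R3 <- R3 - (3)*R1:  [  0  24  13 ]
R3 <- R3 - (24/5)*R2:  [    0     0  77/5 ]
Row echelon form:
[ -2  -6    -3 ]
[  0   5  -1/2 ]
[  0   0  77/5 ]
Nonzero rows / pivot columns: 3

rank(A) = 3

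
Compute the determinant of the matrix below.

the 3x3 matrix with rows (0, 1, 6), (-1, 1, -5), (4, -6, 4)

Forward elimination:
R1 <-> R2   (pivot in column 1 was zero)
[ -1   1  -5 ]
[  0   1   6 ]
[  4  -6   4 ]
R3 <- R3 - (-4)*R1:  [   0   -2  -16 ]
R3 <- R3 - (-2)*R2:  [  0   0  -4 ]
Upper-triangular form:
[ -1  1  -5 ]
[  0  1   6 ]
[  0  0  -4 ]
det(A) = (-1)^1 * (-1) * (1) * (-4) = -4  (1 row swap -> sign -1)

det(A) = -4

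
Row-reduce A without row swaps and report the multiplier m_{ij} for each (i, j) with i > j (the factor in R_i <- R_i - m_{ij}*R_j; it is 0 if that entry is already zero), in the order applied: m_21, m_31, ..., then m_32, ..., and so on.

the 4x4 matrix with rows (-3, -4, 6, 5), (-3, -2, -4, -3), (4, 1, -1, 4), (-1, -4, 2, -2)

multipliers: 1, -4/3, 1/3, -13/6, -4/3, 10/11

Forward elimination:
R2 <- R2 - (1)*R1:  [   0    2  -10   -8 ]
R3 <- R3 - (-4/3)*R1:  [     0  -13/3      7   32/3 ]
R4 <- R4 - (1/3)*R1:  [     0   -8/3      0  -11/3 ]
R3 <- R3 - (-13/6)*R2:  [     0      0  -44/3  -20/3 ]
R4 <- R4 - (-4/3)*R2:  [     0      0  -40/3  -43/3 ]
R4 <- R4 - (10/11)*R3:  [      0       0       0  -91/11 ]
Multipliers (in order of application): m_{21} = 1, m_{31} = -4/3, m_{41} = 1/3, m_{32} = -13/6, m_{42} = -4/3, m_{43} = 10/11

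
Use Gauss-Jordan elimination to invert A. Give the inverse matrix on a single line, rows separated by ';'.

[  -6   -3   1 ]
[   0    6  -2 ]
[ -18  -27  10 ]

Gauss-Jordan on [A | I]:
R1 <- (1/-6)*R1:  [    1   1/2  -1/6  |  -1/6     0     0 ]
R3 <- R3 - (-18)*R1:  [   0  -18    7  |   -3    0    1 ]
R2 <- (1/6)*R2:  [    0     1  -1/3  |     0   1/6     0 ]
R1 <- R1 - (1/2)*R2:  [     1      0      0  |   -1/6  -1/12      0 ]
R3 <- R3 - (-18)*R2:  [  0   0   1  |  -3   3   1 ]
R2 <- R2 - (-1/3)*R3:  [   0    1    0  |   -1  7/6  1/3 ]
Right block of [I | A^{-1}] is the inverse:
[ -1/6  -1/12    0 ]
[   -1    7/6  1/3 ]
[   -3      3    1 ]

inverse = [-1/6 -1/12 0; -1 7/6 1/3; -3 3 1]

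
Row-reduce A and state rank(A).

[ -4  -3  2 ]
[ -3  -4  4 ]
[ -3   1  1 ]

Row reduction:
R2 <- R2 - (3/4)*R1:  [    0  -7/4   5/2 ]
R3 <- R3 - (3/4)*R1:  [    0  13/4  -1/2 ]
R3 <- R3 - (-13/7)*R2:  [    0     0  29/7 ]
Row echelon form:
[ -4    -3     2 ]
[  0  -7/4   5/2 ]
[  0     0  29/7 ]
Nonzero rows / pivot columns: 3

rank(A) = 3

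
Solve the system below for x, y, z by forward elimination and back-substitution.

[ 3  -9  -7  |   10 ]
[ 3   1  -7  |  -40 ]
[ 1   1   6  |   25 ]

Forward elimination on [A|b]:
R2 <- R2 - (1)*R1:  [   0   10    0  -50 ]
R3 <- R3 - (1/3)*R1:  [    0     4  25/3  65/3 ]
R3 <- R3 - (2/5)*R2:  [     0      0   25/3  125/3 ]
Row echelon form:
[ 3  -9    -7  |     10 ]
[ 0  10     0  |    -50 ]
[ 0   0  25/3  |  125/3 ]
Back-substitution:
z = (125/3) / (25/3) = 5
y = (-50) / 10 = -5
x = (10 - (-9)*(-5) - (-7)*(5)) / 3 = 0

(0, -5, 5)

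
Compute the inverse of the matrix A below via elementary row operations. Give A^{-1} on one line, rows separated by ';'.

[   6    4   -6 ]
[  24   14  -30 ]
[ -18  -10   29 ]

inverse = [-53/30 14/15 3/5; 13/5 -11/10 -3/5; -1/5 1/5 1/5]

Gauss-Jordan on [A | I]:
R1 <- (1/6)*R1:  [   1  2/3   -1  |  1/6    0    0 ]
R2 <- R2 - (24)*R1:  [  0  -2  -6  |  -4   1   0 ]
R3 <- R3 - (-18)*R1:  [  0   2  11  |   3   0   1 ]
R2 <- (1/-2)*R2:  [    0     1     3  |     2  -1/2     0 ]
R1 <- R1 - (2/3)*R2:  [    1     0    -3  |  -7/6   1/3     0 ]
R3 <- R3 - (2)*R2:  [  0   0   5  |  -1   1   1 ]
R3 <- (1/5)*R3:  [    0     0     1  |  -1/5   1/5   1/5 ]
R1 <- R1 - (-3)*R3:  [      1       0       0  |  -53/30   14/15     3/5 ]
R2 <- R2 - (3)*R3:  [      0       1       0  |    13/5  -11/10    -3/5 ]
Right block of [I | A^{-1}] is the inverse:
[ -53/30   14/15   3/5 ]
[   13/5  -11/10  -3/5 ]
[   -1/5     1/5   1/5 ]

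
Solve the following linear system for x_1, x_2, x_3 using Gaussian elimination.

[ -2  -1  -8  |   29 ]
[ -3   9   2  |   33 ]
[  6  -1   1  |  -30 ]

(-4, 3, -3)

Forward elimination on [A|b]:
R2 <- R2 - (3/2)*R1:  [     0   21/2     14  -21/2 ]
R3 <- R3 - (-3)*R1:  [   0   -4  -23   57 ]
R3 <- R3 - (-8/21)*R2:  [     0      0  -53/3     53 ]
Row echelon form:
[ -2    -1     -8  |     29 ]
[  0  21/2     14  |  -21/2 ]
[  0     0  -53/3  |     53 ]
Back-substitution:
x_3 = (53) / (-53/3) = -3
x_2 = (-21/2 - (14)*(-3)) / (21/2) = 3
x_1 = (29 - (-1)*(3) - (-8)*(-3)) / -2 = -4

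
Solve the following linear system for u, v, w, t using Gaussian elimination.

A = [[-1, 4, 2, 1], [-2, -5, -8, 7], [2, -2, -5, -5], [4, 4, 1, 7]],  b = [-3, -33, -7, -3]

(2, -2, 4, -1)

Forward elimination on [A|b]:
R2 <- R2 - (2)*R1:  [   0  -13  -12    5  -27 ]
R3 <- R3 - (-2)*R1:  [   0    6   -1   -3  -13 ]
R4 <- R4 - (-4)*R1:  [   0   20    9   11  -15 ]
R3 <- R3 - (-6/13)*R2:  [       0        0   -85/13    -9/13  -331/13 ]
R4 <- R4 - (-20/13)*R2:  [       0        0  -123/13   243/13  -735/13 ]
R4 <- R4 - (123/85)*R3:  [        0         0         0   1674/85  -1674/85 ]
Row echelon form:
[ -1    4       2        1  |        -3 ]
[  0  -13     -12        5  |       -27 ]
[  0    0  -85/13    -9/13  |   -331/13 ]
[  0    0       0  1674/85  |  -1674/85 ]
Back-substitution:
t = (-1674/85) / (1674/85) = -1
w = (-331/13 - (-9/13)*(-1)) / (-85/13) = 4
v = (-27 - (-12)*(4) - (5)*(-1)) / -13 = -2
u = (-3 - (4)*(-2) - (2)*(4) - (1)*(-1)) / -1 = 2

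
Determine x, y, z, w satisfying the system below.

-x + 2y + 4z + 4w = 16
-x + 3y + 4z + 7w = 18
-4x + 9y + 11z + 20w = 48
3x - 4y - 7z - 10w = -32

(0, -4, 4, 2)

Forward elimination on [A|b]:
R2 <- R2 - (1)*R1:  [ 0  1  0  3  2 ]
R3 <- R3 - (4)*R1:  [   0    1   -5    4  -16 ]
R4 <- R4 - (-3)*R1:  [  0   2   5   2  16 ]
R3 <- R3 - (1)*R2:  [   0    0   -5    1  -18 ]
R4 <- R4 - (2)*R2:  [  0   0   5  -4  12 ]
R4 <- R4 - (-1)*R3:  [  0   0   0  -3  -6 ]
Row echelon form:
[ -1  2   4   4  |   16 ]
[  0  1   0   3  |    2 ]
[  0  0  -5   1  |  -18 ]
[  0  0   0  -3  |   -6 ]
Back-substitution:
w = (-6) / -3 = 2
z = (-18 - (1)*(2)) / -5 = 4
y = (2 - (3)*(2)) / 1 = -4
x = (16 - (2)*(-4) - (4)*(4) - (4)*(2)) / -1 = 0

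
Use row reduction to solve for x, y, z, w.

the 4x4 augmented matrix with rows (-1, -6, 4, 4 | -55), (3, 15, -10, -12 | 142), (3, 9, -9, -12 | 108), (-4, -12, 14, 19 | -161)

Forward elimination on [A|b]:
R2 <- R2 - (-3)*R1:  [   0   -3    2    0  -23 ]
R3 <- R3 - (-3)*R1:  [   0   -9    3    0  -57 ]
R4 <- R4 - (4)*R1:  [  0  12  -2   3  59 ]
R3 <- R3 - (3)*R2:  [  0   0  -3   0  12 ]
R4 <- R4 - (-4)*R2:  [   0    0    6    3  -33 ]
R4 <- R4 - (-2)*R3:  [  0   0   0   3  -9 ]
Row echelon form:
[ -1  -6   4  4  |  -55 ]
[  0  -3   2  0  |  -23 ]
[  0   0  -3  0  |   12 ]
[  0   0   0  3  |   -9 ]
Back-substitution:
w = (-9) / 3 = -3
z = (12) / -3 = -4
y = (-23 - (2)*(-4)) / -3 = 5
x = (-55 - (-6)*(5) - (4)*(-4) - (4)*(-3)) / -1 = -3

(-3, 5, -4, -3)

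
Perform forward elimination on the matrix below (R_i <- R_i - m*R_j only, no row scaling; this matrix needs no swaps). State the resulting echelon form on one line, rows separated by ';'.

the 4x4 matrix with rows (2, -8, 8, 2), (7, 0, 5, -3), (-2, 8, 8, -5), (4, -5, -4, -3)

Forward elimination:
R2 <- R2 - (7/2)*R1:  [   0   28  -23  -10 ]
R3 <- R3 - (-1)*R1:  [  0   0  16  -3 ]
R4 <- R4 - (2)*R1:  [   0   11  -20   -7 ]
R4 <- R4 - (11/28)*R2:  [       0        0  -307/28   -43/14 ]
R4 <- R4 - (-307/448)*R3:  [         0          0          0  -2297/448 ]
Row echelon form:
[ 2  -8    8          2 ]
[ 0  28  -23        -10 ]
[ 0   0   16         -3 ]
[ 0   0    0  -2297/448 ]

REF = [2 -8 8 2; 0 28 -23 -10; 0 0 16 -3; 0 0 0 -2297/448]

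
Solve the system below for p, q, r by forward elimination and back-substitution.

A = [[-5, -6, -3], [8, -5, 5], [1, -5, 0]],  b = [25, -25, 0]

Forward elimination on [A|b]:
R2 <- R2 - (-8/5)*R1:  [     0  -73/5    1/5     15 ]
R3 <- R3 - (-1/5)*R1:  [     0  -31/5   -3/5      5 ]
R3 <- R3 - (31/73)*R2:  [       0        0   -50/73  -100/73 ]
Row echelon form:
[ -5     -6      -3  |       25 ]
[  0  -73/5     1/5  |       15 ]
[  0      0  -50/73  |  -100/73 ]
Back-substitution:
r = (-100/73) / (-50/73) = 2
q = (15 - (1/5)*(2)) / (-73/5) = -1
p = (25 - (-6)*(-1) - (-3)*(2)) / -5 = -5

(-5, -1, 2)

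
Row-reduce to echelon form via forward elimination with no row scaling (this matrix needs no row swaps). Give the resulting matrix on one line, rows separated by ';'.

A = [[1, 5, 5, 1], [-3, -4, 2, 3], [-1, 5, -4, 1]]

REF = [1 5 5 1; 0 11 17 6; 0 0 -159/11 -38/11]

Forward elimination:
R2 <- R2 - (-3)*R1:  [  0  11  17   6 ]
R3 <- R3 - (-1)*R1:  [  0  10   1   2 ]
R3 <- R3 - (10/11)*R2:  [       0        0  -159/11   -38/11 ]
Row echelon form:
[ 1   5        5       1 ]
[ 0  11       17       6 ]
[ 0   0  -159/11  -38/11 ]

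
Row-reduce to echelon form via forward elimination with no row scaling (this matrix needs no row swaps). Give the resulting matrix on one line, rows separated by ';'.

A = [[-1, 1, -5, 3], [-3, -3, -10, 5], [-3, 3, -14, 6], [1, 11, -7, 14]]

Forward elimination:
R2 <- R2 - (3)*R1:  [  0  -6   5  -4 ]
R3 <- R3 - (3)*R1:  [  0   0   1  -3 ]
R4 <- R4 - (-1)*R1:  [   0   12  -12   17 ]
R4 <- R4 - (-2)*R2:  [  0   0  -2   9 ]
R4 <- R4 - (-2)*R3:  [ 0  0  0  3 ]
Row echelon form:
[ -1   1  -5   3 ]
[  0  -6   5  -4 ]
[  0   0   1  -3 ]
[  0   0   0   3 ]

REF = [-1 1 -5 3; 0 -6 5 -4; 0 0 1 -3; 0 0 0 3]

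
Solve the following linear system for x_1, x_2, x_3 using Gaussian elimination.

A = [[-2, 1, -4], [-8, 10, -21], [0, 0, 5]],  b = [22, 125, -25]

Forward elimination on [A|b]:
R2 <- R2 - (4)*R1:  [  0   6  -5  37 ]
Row echelon form:
[ -2  1  -4  |   22 ]
[  0  6  -5  |   37 ]
[  0  0   5  |  -25 ]
Back-substitution:
x_3 = (-25) / 5 = -5
x_2 = (37 - (-5)*(-5)) / 6 = 2
x_1 = (22 - (1)*(2) - (-4)*(-5)) / -2 = 0

(0, 2, -5)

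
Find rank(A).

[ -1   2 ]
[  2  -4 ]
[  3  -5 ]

rank(A) = 2

Row reduction:
R2 <- R2 - (-2)*R1:  [ 0  0 ]
R3 <- R3 - (-3)*R1:  [ 0  1 ]
R2 <-> R3   (pivot in column 2 was zero)
[ -1  2 ]
[  0  1 ]
[  0  0 ]
Row echelon form:
[ -1  2 ]
[  0  1 ]
[  0  0 ]
Nonzero rows / pivot columns: 2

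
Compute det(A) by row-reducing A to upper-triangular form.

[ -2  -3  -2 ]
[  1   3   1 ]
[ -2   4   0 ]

Forward elimination:
R2 <- R2 - (-1/2)*R1:  [   0  3/2    0 ]
R3 <- R3 - (1)*R1:  [ 0  7  2 ]
R3 <- R3 - (14/3)*R2:  [ 0  0  2 ]
Upper-triangular form:
[ -2   -3  -2 ]
[  0  3/2   0 ]
[  0    0   2 ]
det(A) = (-1)^0 * (-2) * (3/2) * (2) = -6  (0 row swaps -> sign +1)

det(A) = -6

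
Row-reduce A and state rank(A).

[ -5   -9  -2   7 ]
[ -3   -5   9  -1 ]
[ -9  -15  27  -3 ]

rank(A) = 2

Row reduction:
R2 <- R2 - (3/5)*R1:  [     0    2/5   51/5  -26/5 ]
R3 <- R3 - (9/5)*R1:  [     0    6/5  153/5  -78/5 ]
R3 <- R3 - (3)*R2:  [ 0  0  0  0 ]
Row echelon form:
[ -5   -9    -2      7 ]
[  0  2/5  51/5  -26/5 ]
[  0    0     0      0 ]
Nonzero rows / pivot columns: 2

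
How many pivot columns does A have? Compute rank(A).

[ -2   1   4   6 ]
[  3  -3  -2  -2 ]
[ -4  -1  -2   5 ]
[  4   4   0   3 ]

rank(A) = 4

Row reduction:
R2 <- R2 - (-3/2)*R1:  [    0  -3/2     4     7 ]
R3 <- R3 - (2)*R1:  [   0   -3  -10   -7 ]
R4 <- R4 - (-2)*R1:  [  0   6   8  15 ]
R3 <- R3 - (2)*R2:  [   0    0  -18  -21 ]
R4 <- R4 - (-4)*R2:  [  0   0  24  43 ]
R4 <- R4 - (-4/3)*R3:  [  0   0   0  15 ]
Row echelon form:
[ -2     1    4    6 ]
[  0  -3/2    4    7 ]
[  0     0  -18  -21 ]
[  0     0    0   15 ]
Nonzero rows / pivot columns: 4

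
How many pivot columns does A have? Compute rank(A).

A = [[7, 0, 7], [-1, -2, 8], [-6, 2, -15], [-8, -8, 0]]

Row reduction:
R2 <- R2 - (-1/7)*R1:  [  0  -2   9 ]
R3 <- R3 - (-6/7)*R1:  [  0   2  -9 ]
R4 <- R4 - (-8/7)*R1:  [  0  -8   8 ]
R3 <- R3 - (-1)*R2:  [ 0  0  0 ]
R4 <- R4 - (4)*R2:  [   0    0  -28 ]
R3 <-> R4   (pivot in column 3 was zero)
[ 7   0    7 ]
[ 0  -2    9 ]
[ 0   0  -28 ]
[ 0   0    0 ]
Row echelon form:
[ 7   0    7 ]
[ 0  -2    9 ]
[ 0   0  -28 ]
[ 0   0    0 ]
Nonzero rows / pivot columns: 3

rank(A) = 3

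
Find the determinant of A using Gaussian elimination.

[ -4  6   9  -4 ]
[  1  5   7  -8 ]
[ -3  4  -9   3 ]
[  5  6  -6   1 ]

det(A) = 3818

Forward elimination:
R2 <- R2 - (-1/4)*R1:  [    0  13/2  37/4    -9 ]
R3 <- R3 - (3/4)*R1:  [     0   -1/2  -63/4      6 ]
R4 <- R4 - (-5/4)*R1:  [    0  27/2  21/4    -4 ]
R3 <- R3 - (-1/13)*R2:  [       0        0  -391/26    69/13 ]
R4 <- R4 - (27/13)*R2:  [       0        0  -363/26   191/13 ]
R4 <- R4 - (363/391)*R3:  [      0       0       0  166/17 ]
Upper-triangular form:
[ -4     6        9      -4 ]
[  0  13/2     37/4      -9 ]
[  0     0  -391/26   69/13 ]
[  0     0        0  166/17 ]
det(A) = (-1)^0 * (-4) * (13/2) * (-391/26) * (166/17) = 3818  (0 row swaps -> sign +1)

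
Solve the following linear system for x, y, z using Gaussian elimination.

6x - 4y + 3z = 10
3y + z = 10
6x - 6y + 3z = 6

Forward elimination on [A|b]:
R3 <- R3 - (1)*R1:  [  0  -2   0  -4 ]
R3 <- R3 - (-2/3)*R2:  [   0    0  2/3  8/3 ]
Row echelon form:
[ 6  -4    3  |   10 ]
[ 0   3    1  |   10 ]
[ 0   0  2/3  |  8/3 ]
Back-substitution:
z = (8/3) / (2/3) = 4
y = (10 - (1)*(4)) / 3 = 2
x = (10 - (-4)*(2) - (3)*(4)) / 6 = 1

(1, 2, 4)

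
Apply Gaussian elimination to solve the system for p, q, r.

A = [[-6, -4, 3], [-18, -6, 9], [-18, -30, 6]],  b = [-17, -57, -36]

Forward elimination on [A|b]:
R2 <- R2 - (3)*R1:  [  0   6   0  -6 ]
R3 <- R3 - (3)*R1:  [   0  -18   -3   15 ]
R3 <- R3 - (-3)*R2:  [  0   0  -3  -3 ]
Row echelon form:
[ -6  -4   3  |  -17 ]
[  0   6   0  |   -6 ]
[  0   0  -3  |   -3 ]
Back-substitution:
r = (-3) / -3 = 1
q = (-6) / 6 = -1
p = (-17 - (-4)*(-1) - (3)*(1)) / -6 = 4

(4, -1, 1)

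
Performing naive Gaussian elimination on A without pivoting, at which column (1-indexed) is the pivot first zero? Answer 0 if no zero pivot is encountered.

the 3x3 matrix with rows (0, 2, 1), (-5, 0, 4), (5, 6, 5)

first zero-pivot column = 1

Naive forward elimination:
Pivot entry (1,1) is zero but row 2 has -5 in column 1 -> naive elimination stops; a row interchange (e.g. R1 <-> R2) would be required here.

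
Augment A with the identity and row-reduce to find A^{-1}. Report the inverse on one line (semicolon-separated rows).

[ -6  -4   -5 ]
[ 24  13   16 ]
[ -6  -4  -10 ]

inverse = [11/15 2/9 -1/90; -8/5 -1/3 4/15; 1/5 0 -1/5]

Gauss-Jordan on [A | I]:
R1 <- (1/-6)*R1:  [    1   2/3   5/6  |  -1/6     0     0 ]
R2 <- R2 - (24)*R1:  [  0  -3  -4  |   4   1   0 ]
R3 <- R3 - (-6)*R1:  [  0   0  -5  |  -1   0   1 ]
R2 <- (1/-3)*R2:  [    0     1   4/3  |  -4/3  -1/3     0 ]
R1 <- R1 - (2/3)*R2:  [     1      0  -1/18  |  13/18    2/9      0 ]
R3 <- (1/-5)*R3:  [    0     0     1  |   1/5     0  -1/5 ]
R1 <- R1 - (-1/18)*R3:  [     1      0      0  |  11/15    2/9  -1/90 ]
R2 <- R2 - (4/3)*R3:  [    0     1     0  |  -8/5  -1/3  4/15 ]
Right block of [I | A^{-1}] is the inverse:
[ 11/15   2/9  -1/90 ]
[  -8/5  -1/3   4/15 ]
[   1/5     0   -1/5 ]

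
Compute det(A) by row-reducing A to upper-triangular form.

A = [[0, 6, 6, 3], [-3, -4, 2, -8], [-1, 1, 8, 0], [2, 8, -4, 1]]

Forward elimination:
R1 <-> R2   (pivot in column 1 was zero)
[ -3  -4   2  -8 ]
[  0   6   6   3 ]
[ -1   1   8   0 ]
[  2   8  -4   1 ]
R3 <- R3 - (1/3)*R1:  [    0   7/3  22/3   8/3 ]
R4 <- R4 - (-2/3)*R1:  [     0   16/3   -8/3  -13/3 ]
R3 <- R3 - (7/18)*R2:  [   0    0    5  3/2 ]
R4 <- R4 - (8/9)*R2:  [  0   0  -8  -7 ]
R4 <- R4 - (-8/5)*R3:  [     0      0      0  -23/5 ]
Upper-triangular form:
[ -3  -4  2     -8 ]
[  0   6  6      3 ]
[  0   0  5    3/2 ]
[  0   0  0  -23/5 ]
det(A) = (-1)^1 * (-3) * (6) * (5) * (-23/5) = -414  (1 row swap -> sign -1)

det(A) = -414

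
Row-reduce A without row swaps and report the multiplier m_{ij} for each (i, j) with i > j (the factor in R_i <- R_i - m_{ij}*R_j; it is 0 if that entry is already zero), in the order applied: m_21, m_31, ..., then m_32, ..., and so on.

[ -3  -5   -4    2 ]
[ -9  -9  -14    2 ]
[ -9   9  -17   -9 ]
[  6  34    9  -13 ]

Forward elimination:
R2 <- R2 - (3)*R1:  [  0   6  -2  -4 ]
R3 <- R3 - (3)*R1:  [   0   24   -5  -15 ]
R4 <- R4 - (-2)*R1:  [  0  24   1  -9 ]
R3 <- R3 - (4)*R2:  [ 0  0  3  1 ]
R4 <- R4 - (4)*R2:  [ 0  0  9  7 ]
R4 <- R4 - (3)*R3:  [ 0  0  0  4 ]
Multipliers (in order of application): m_{21} = 3, m_{31} = 3, m_{41} = -2, m_{32} = 4, m_{42} = 4, m_{43} = 3

multipliers: 3, 3, -2, 4, 4, 3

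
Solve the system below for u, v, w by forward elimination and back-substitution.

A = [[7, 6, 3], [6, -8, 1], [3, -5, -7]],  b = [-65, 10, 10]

(-5, -5, 0)

Forward elimination on [A|b]:
R2 <- R2 - (6/7)*R1:  [     0  -92/7  -11/7  460/7 ]
R3 <- R3 - (3/7)*R1:  [     0  -53/7  -58/7  265/7 ]
R3 <- R3 - (53/92)*R2:  [       0        0  -679/92        0 ]
Row echelon form:
[ 7      6        3  |    -65 ]
[ 0  -92/7    -11/7  |  460/7 ]
[ 0      0  -679/92  |      0 ]
Back-substitution:
w = (0) / (-679/92) = 0
v = (460/7 - (-11/7)*(0)) / (-92/7) = -5
u = (-65 - (6)*(-5) - (3)*(0)) / 7 = -5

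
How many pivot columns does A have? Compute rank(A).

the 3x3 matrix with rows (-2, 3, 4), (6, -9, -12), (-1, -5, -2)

Row reduction:
R2 <- R2 - (-3)*R1:  [ 0  0  0 ]
R3 <- R3 - (1/2)*R1:  [     0  -13/2     -4 ]
R2 <-> R3   (pivot in column 2 was zero)
[ -2      3   4 ]
[  0  -13/2  -4 ]
[  0      0   0 ]
Row echelon form:
[ -2      3   4 ]
[  0  -13/2  -4 ]
[  0      0   0 ]
Nonzero rows / pivot columns: 2

rank(A) = 2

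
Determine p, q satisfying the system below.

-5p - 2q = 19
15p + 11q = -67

Forward elimination on [A|b]:
R2 <- R2 - (-3)*R1:  [   0    5  -10 ]
Row echelon form:
[ -5  -2  |   19 ]
[  0   5  |  -10 ]
Back-substitution:
q = (-10) / 5 = -2
p = (19 - (-2)*(-2)) / -5 = -3

(-3, -2)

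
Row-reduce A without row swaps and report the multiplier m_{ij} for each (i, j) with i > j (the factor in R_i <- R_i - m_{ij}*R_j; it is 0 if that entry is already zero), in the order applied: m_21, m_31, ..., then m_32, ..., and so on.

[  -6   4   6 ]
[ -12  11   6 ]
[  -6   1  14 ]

multipliers: 2, 1, -1

Forward elimination:
R2 <- R2 - (2)*R1:  [  0   3  -6 ]
R3 <- R3 - (1)*R1:  [  0  -3   8 ]
R3 <- R3 - (-1)*R2:  [ 0  0  2 ]
Multipliers (in order of application): m_{21} = 2, m_{31} = 1, m_{32} = -1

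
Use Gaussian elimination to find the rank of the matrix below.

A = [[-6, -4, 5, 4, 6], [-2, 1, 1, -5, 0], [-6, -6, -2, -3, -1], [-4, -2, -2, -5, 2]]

rank(A) = 4

Row reduction:
R2 <- R2 - (1/3)*R1:  [     0    7/3   -2/3  -19/3     -2 ]
R3 <- R3 - (1)*R1:  [  0  -2  -7  -7  -7 ]
R4 <- R4 - (2/3)*R1:  [     0    2/3  -16/3  -23/3     -2 ]
R3 <- R3 - (-6/7)*R2:  [     0      0  -53/7  -87/7  -61/7 ]
R4 <- R4 - (2/7)*R2:  [     0      0  -36/7  -41/7  -10/7 ]
R4 <- R4 - (36/53)*R3:  [      0       0       0  137/53  238/53 ]
Row echelon form:
[ -6   -4      5       4       6 ]
[  0  7/3   -2/3   -19/3      -2 ]
[  0    0  -53/7   -87/7   -61/7 ]
[  0    0      0  137/53  238/53 ]
Nonzero rows / pivot columns: 4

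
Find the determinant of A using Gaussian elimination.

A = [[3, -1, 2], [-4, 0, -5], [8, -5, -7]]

det(A) = 33

Forward elimination:
R2 <- R2 - (-4/3)*R1:  [    0  -4/3  -7/3 ]
R3 <- R3 - (8/3)*R1:  [     0   -7/3  -37/3 ]
R3 <- R3 - (7/4)*R2:  [     0      0  -33/4 ]
Upper-triangular form:
[ 3    -1      2 ]
[ 0  -4/3   -7/3 ]
[ 0     0  -33/4 ]
det(A) = (-1)^0 * (3) * (-4/3) * (-33/4) = 33  (0 row swaps -> sign +1)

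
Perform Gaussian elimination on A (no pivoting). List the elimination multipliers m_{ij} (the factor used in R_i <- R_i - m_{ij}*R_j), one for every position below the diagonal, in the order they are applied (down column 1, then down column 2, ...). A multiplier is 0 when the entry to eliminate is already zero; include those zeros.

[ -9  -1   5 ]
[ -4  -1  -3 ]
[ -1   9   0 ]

Forward elimination:
R2 <- R2 - (4/9)*R1:  [     0   -5/9  -47/9 ]
R3 <- R3 - (1/9)*R1:  [    0  82/9  -5/9 ]
R3 <- R3 - (-82/5)*R2:  [      0       0  -431/5 ]
Multipliers (in order of application): m_{21} = 4/9, m_{31} = 1/9, m_{32} = -82/5

multipliers: 4/9, 1/9, -82/5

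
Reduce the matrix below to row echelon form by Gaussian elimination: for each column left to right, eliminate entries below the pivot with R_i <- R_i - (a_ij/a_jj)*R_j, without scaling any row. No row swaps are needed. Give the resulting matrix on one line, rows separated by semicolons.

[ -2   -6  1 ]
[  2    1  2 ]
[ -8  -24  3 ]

Forward elimination:
R2 <- R2 - (-1)*R1:  [  0  -5   3 ]
R3 <- R3 - (4)*R1:  [  0   0  -1 ]
Row echelon form:
[ -2  -6   1 ]
[  0  -5   3 ]
[  0   0  -1 ]

REF = [-2 -6 1; 0 -5 3; 0 0 -1]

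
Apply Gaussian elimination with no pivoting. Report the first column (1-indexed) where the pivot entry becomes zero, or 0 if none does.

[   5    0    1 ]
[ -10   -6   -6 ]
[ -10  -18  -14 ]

Naive forward elimination:
R2 <- R2 - (-2)*R1:  [  0  -6  -4 ]
R3 <- R3 - (-2)*R1:  [   0  -18  -12 ]
R3 <- R3 - (3)*R2:  [ 0  0  0 ]
Matrix at this point:
[ 5   0   1 ]
[ 0  -6  -4 ]
[ 0   0   0 ]
Pivot entry (3,3) in the last row is zero and there are no rows below to swap with -> zero pivot in column 3 (A is singular).

first zero-pivot column = 3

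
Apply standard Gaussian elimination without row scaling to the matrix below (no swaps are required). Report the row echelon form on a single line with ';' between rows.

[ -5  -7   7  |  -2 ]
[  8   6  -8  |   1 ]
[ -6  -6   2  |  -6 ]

Forward elimination:
R2 <- R2 - (-8/5)*R1:  [     0  -26/5   16/5  -11/5 ]
R3 <- R3 - (6/5)*R1:  [     0   12/5  -32/5  -18/5 ]
R3 <- R3 - (-6/13)*R2:  [      0       0  -64/13  -60/13 ]
Row echelon form:
[ -5     -7       7  |      -2 ]
[  0  -26/5    16/5  |   -11/5 ]
[  0      0  -64/13  |  -60/13 ]

REF = [-5 -7 7 -2; 0 -26/5 16/5 -11/5; 0 0 -64/13 -60/13]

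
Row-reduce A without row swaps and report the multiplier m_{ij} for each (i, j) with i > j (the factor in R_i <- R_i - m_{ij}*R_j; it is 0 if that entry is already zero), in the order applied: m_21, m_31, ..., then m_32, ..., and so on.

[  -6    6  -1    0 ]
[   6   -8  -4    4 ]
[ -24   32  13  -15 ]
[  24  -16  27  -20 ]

Forward elimination:
R2 <- R2 - (-1)*R1:  [  0  -2  -5   4 ]
R3 <- R3 - (4)*R1:  [   0    8   17  -15 ]
R4 <- R4 - (-4)*R1:  [   0    8   23  -20 ]
R3 <- R3 - (-4)*R2:  [  0   0  -3   1 ]
R4 <- R4 - (-4)*R2:  [  0   0   3  -4 ]
R4 <- R4 - (-1)*R3:  [  0   0   0  -3 ]
Multipliers (in order of application): m_{21} = -1, m_{31} = 4, m_{41} = -4, m_{32} = -4, m_{42} = -4, m_{43} = -1

multipliers: -1, 4, -4, -4, -4, -1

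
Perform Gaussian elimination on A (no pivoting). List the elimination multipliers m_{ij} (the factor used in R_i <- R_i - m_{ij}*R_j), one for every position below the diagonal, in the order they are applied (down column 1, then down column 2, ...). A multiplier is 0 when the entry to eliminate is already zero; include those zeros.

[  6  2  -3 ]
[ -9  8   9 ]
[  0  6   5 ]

multipliers: -3/2, 0, 6/11

Forward elimination:
R2 <- R2 - (-3/2)*R1:  [   0   11  9/2 ]
R3: entry in column 1 is already 0 -> m_{31} = 0 (no row operation needed)
R3 <- R3 - (6/11)*R2:  [     0      0  28/11 ]
Multipliers (in order of application): m_{21} = -3/2, m_{31} = 0, m_{32} = 6/11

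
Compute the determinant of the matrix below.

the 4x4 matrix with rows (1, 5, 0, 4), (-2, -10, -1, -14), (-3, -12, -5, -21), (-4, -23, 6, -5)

det(A) = -12

Forward elimination:
R2 <- R2 - (-2)*R1:  [  0   0  -1  -6 ]
R3 <- R3 - (-3)*R1:  [  0   3  -5  -9 ]
R4 <- R4 - (-4)*R1:  [  0  -3   6  11 ]
R2 <-> R3   (pivot in column 2 was zero)
[ 1   5   0   4 ]
[ 0   3  -5  -9 ]
[ 0   0  -1  -6 ]
[ 0  -3   6  11 ]
R4 <- R4 - (-1)*R2:  [ 0  0  1  2 ]
R4 <- R4 - (-1)*R3:  [  0   0   0  -4 ]
Upper-triangular form:
[ 1  5   0   4 ]
[ 0  3  -5  -9 ]
[ 0  0  -1  -6 ]
[ 0  0   0  -4 ]
det(A) = (-1)^1 * (1) * (3) * (-1) * (-4) = -12  (1 row swap -> sign -1)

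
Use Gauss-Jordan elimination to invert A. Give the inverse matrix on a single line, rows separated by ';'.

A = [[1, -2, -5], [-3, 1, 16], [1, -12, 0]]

Gauss-Jordan on [A | I]:
R2 <- R2 - (-3)*R1:  [  0  -5   1  |   3   1   0 ]
R3 <- R3 - (1)*R1:  [   0  -10    5  |   -1    0    1 ]
R2 <- (1/-5)*R2:  [    0     1  -1/5  |  -3/5  -1/5     0 ]
R1 <- R1 - (-2)*R2:  [     1      0  -27/5  |   -1/5   -2/5      0 ]
R3 <- R3 - (-10)*R2:  [  0   0   3  |  -7  -2   1 ]
R3 <- (1/3)*R3:  [    0     0     1  |  -7/3  -2/3   1/3 ]
R1 <- R1 - (-27/5)*R3:  [     1      0      0  |  -64/5     -4    9/5 ]
R2 <- R2 - (-1/5)*R3:  [      0       1       0  |  -16/15    -1/3    1/15 ]
Right block of [I | A^{-1}] is the inverse:
[  -64/5    -4   9/5 ]
[ -16/15  -1/3  1/15 ]
[   -7/3  -2/3   1/3 ]

inverse = [-64/5 -4 9/5; -16/15 -1/3 1/15; -7/3 -2/3 1/3]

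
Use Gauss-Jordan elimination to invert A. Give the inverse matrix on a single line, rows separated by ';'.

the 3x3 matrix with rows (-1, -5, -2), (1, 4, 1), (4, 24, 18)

Gauss-Jordan on [A | I]:
R1 <- (1/-1)*R1:  [  1   5   2  |  -1   0   0 ]
R2 <- R2 - (1)*R1:  [  0  -1  -1  |   1   1   0 ]
R3 <- R3 - (4)*R1:  [  0   4  10  |   4   0   1 ]
R2 <- (1/-1)*R2:  [  0   1   1  |  -1  -1   0 ]
R1 <- R1 - (5)*R2:  [  1   0  -3  |   4   5   0 ]
R3 <- R3 - (4)*R2:  [ 0  0  6  |  8  4  1 ]
R3 <- (1/6)*R3:  [   0    0    1  |  4/3  2/3  1/6 ]
R1 <- R1 - (-3)*R3:  [   1    0    0  |    8    7  1/2 ]
R2 <- R2 - (1)*R3:  [    0     1     0  |  -7/3  -5/3  -1/6 ]
Right block of [I | A^{-1}] is the inverse:
[    8     7   1/2 ]
[ -7/3  -5/3  -1/6 ]
[  4/3   2/3   1/6 ]

inverse = [8 7 1/2; -7/3 -5/3 -1/6; 4/3 2/3 1/6]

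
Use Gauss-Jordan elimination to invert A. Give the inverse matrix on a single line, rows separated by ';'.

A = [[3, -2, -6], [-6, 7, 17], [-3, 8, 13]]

inverse = [5/3 22/27 -8/27; -1 -7/9 5/9; 1 2/3 -1/3]

Gauss-Jordan on [A | I]:
R1 <- (1/3)*R1:  [    1  -2/3    -2  |   1/3     0     0 ]
R2 <- R2 - (-6)*R1:  [ 0  3  5  |  2  1  0 ]
R3 <- R3 - (-3)*R1:  [ 0  6  7  |  1  0  1 ]
R2 <- (1/3)*R2:  [   0    1  5/3  |  2/3  1/3    0 ]
R1 <- R1 - (-2/3)*R2:  [    1     0  -8/9  |   7/9   2/9     0 ]
R3 <- R3 - (6)*R2:  [  0   0  -3  |  -3  -2   1 ]
R3 <- (1/-3)*R3:  [    0     0     1  |     1   2/3  -1/3 ]
R1 <- R1 - (-8/9)*R3:  [     1      0      0  |    5/3  22/27  -8/27 ]
R2 <- R2 - (5/3)*R3:  [    0     1     0  |    -1  -7/9   5/9 ]
Right block of [I | A^{-1}] is the inverse:
[ 5/3  22/27  -8/27 ]
[  -1   -7/9    5/9 ]
[   1    2/3   -1/3 ]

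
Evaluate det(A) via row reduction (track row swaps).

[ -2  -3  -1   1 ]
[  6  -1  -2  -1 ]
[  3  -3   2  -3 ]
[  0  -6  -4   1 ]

Forward elimination:
R2 <- R2 - (-3)*R1:  [   0  -10   -5    2 ]
R3 <- R3 - (-3/2)*R1:  [     0  -15/2    1/2   -3/2 ]
R3 <- R3 - (3/4)*R2:  [    0     0  17/4    -3 ]
R4 <- R4 - (3/5)*R2:  [    0     0    -1  -1/5 ]
R4 <- R4 - (-4/17)*R3:  [      0       0       0  -77/85 ]
Upper-triangular form:
[ -2   -3    -1       1 ]
[  0  -10    -5       2 ]
[  0    0  17/4      -3 ]
[  0    0     0  -77/85 ]
det(A) = (-1)^0 * (-2) * (-10) * (17/4) * (-77/85) = -77  (0 row swaps -> sign +1)

det(A) = -77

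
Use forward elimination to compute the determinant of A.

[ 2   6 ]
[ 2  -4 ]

Forward elimination:
R2 <- R2 - (1)*R1:  [   0  -10 ]
Upper-triangular form:
[ 2    6 ]
[ 0  -10 ]
det(A) = (-1)^0 * (2) * (-10) = -20  (0 row swaps -> sign +1)

det(A) = -20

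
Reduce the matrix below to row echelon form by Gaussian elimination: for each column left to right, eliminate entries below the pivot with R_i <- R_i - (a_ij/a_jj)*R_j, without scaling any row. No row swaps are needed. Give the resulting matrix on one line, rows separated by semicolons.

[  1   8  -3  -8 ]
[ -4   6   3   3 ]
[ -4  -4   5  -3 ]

Forward elimination:
R2 <- R2 - (-4)*R1:  [   0   38   -9  -29 ]
R3 <- R3 - (-4)*R1:  [   0   28   -7  -35 ]
R3 <- R3 - (14/19)*R2:  [       0        0    -7/19  -259/19 ]
Row echelon form:
[ 1   8     -3       -8 ]
[ 0  38     -9      -29 ]
[ 0   0  -7/19  -259/19 ]

REF = [1 8 -3 -8; 0 38 -9 -29; 0 0 -7/19 -259/19]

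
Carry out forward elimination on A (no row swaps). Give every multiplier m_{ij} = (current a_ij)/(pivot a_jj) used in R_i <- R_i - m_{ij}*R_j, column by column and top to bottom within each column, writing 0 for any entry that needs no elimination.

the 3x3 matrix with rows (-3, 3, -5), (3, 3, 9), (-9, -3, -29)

Forward elimination:
R2 <- R2 - (-1)*R1:  [ 0  6  4 ]
R3 <- R3 - (3)*R1:  [   0  -12  -14 ]
R3 <- R3 - (-2)*R2:  [  0   0  -6 ]
Multipliers (in order of application): m_{21} = -1, m_{31} = 3, m_{32} = -2

multipliers: -1, 3, -2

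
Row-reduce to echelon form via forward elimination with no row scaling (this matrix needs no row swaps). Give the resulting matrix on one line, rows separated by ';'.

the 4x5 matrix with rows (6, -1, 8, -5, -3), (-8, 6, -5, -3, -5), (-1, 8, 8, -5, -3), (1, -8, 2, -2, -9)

REF = [6 -1 8 -5 -3; 0 14/3 17/3 -29/3 -9; 0 0 -5/28 291/28 325/28; 0 0 0 575 638]

Forward elimination:
R2 <- R2 - (-4/3)*R1:  [     0   14/3   17/3  -29/3     -9 ]
R3 <- R3 - (-1/6)*R1:  [     0   47/6   28/3  -35/6   -7/2 ]
R4 <- R4 - (1/6)*R1:  [     0  -47/6    2/3   -7/6  -17/2 ]
R3 <- R3 - (47/28)*R2:  [      0       0   -5/28  291/28  325/28 ]
R4 <- R4 - (-47/28)*R2:  [       0        0   285/28  -487/28  -661/28 ]
R4 <- R4 - (-57)*R3:  [   0    0    0  575  638 ]
Row echelon form:
[ 6    -1      8      -5      -3 ]
[ 0  14/3   17/3   -29/3      -9 ]
[ 0     0  -5/28  291/28  325/28 ]
[ 0     0      0     575     638 ]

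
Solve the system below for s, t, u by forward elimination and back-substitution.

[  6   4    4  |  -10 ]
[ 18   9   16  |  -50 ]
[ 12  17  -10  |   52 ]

(-3, 4, -2)

Forward elimination on [A|b]:
R2 <- R2 - (3)*R1:  [   0   -3    4  -20 ]
R3 <- R3 - (2)*R1:  [   0    9  -18   72 ]
R3 <- R3 - (-3)*R2:  [  0   0  -6  12 ]
Row echelon form:
[ 6   4   4  |  -10 ]
[ 0  -3   4  |  -20 ]
[ 0   0  -6  |   12 ]
Back-substitution:
u = (12) / -6 = -2
t = (-20 - (4)*(-2)) / -3 = 4
s = (-10 - (4)*(4) - (4)*(-2)) / 6 = -3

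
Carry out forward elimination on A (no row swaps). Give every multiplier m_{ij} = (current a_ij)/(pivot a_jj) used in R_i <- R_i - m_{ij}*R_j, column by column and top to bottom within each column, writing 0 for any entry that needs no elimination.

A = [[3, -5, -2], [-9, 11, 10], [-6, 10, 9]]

Forward elimination:
R2 <- R2 - (-3)*R1:  [  0  -4   4 ]
R3 <- R3 - (-2)*R1:  [ 0  0  5 ]
R3: entry in column 2 is already 0 -> m_{32} = 0 (no row operation needed)
Multipliers (in order of application): m_{21} = -3, m_{31} = -2, m_{32} = 0

multipliers: -3, -2, 0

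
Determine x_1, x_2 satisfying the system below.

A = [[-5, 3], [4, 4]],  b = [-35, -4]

Forward elimination on [A|b]:
R2 <- R2 - (-4/5)*R1:  [    0  32/5   -32 ]
Row echelon form:
[ -5     3  |  -35 ]
[  0  32/5  |  -32 ]
Back-substitution:
x_2 = (-32) / (32/5) = -5
x_1 = (-35 - (3)*(-5)) / -5 = 4

(4, -5)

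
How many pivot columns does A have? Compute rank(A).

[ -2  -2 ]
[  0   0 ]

rank(A) = 1

Row reduction:
Row echelon form:
[ -2  -2 ]
[  0   0 ]
Nonzero rows / pivot columns: 1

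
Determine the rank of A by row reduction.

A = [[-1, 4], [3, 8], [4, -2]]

rank(A) = 2

Row reduction:
R2 <- R2 - (-3)*R1:  [  0  20 ]
R3 <- R3 - (-4)*R1:  [  0  14 ]
R3 <- R3 - (7/10)*R2:  [ 0  0 ]
Row echelon form:
[ -1   4 ]
[  0  20 ]
[  0   0 ]
Nonzero rows / pivot columns: 2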